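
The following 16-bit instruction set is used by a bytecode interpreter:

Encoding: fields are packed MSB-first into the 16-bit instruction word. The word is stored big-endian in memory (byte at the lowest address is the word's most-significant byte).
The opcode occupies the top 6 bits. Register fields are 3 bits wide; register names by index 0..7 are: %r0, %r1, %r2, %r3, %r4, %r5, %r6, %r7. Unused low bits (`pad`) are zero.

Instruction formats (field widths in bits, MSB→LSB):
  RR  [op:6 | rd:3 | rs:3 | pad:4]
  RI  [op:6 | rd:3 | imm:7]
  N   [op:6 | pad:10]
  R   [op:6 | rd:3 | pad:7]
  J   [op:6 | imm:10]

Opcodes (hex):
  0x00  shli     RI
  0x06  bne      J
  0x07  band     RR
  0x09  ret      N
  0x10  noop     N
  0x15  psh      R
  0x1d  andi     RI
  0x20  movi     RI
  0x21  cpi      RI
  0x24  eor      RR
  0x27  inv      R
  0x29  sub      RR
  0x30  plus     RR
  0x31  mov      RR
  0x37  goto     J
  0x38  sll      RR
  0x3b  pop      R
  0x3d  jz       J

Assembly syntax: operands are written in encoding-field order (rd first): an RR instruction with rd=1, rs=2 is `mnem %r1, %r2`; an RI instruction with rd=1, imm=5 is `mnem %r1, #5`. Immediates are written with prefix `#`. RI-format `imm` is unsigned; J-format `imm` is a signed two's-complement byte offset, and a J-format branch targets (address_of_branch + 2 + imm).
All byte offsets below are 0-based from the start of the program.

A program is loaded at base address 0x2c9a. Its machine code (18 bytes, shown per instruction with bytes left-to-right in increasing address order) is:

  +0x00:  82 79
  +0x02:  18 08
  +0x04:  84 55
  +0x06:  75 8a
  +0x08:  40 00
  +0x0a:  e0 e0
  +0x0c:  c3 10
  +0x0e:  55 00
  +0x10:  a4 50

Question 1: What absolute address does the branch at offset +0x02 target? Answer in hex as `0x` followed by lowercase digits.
0x2ca6

[02] 18 08 → 0x1808
  top 6b → 0x6 → bne [J]
  [9:0] imm=8 = #8
  target = base 0x2c9a + off 0x02 + 2 + imm 8 = 0x2ca6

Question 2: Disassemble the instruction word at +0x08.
[08] 40 00 → 0x4000
  top 6b → 0x10 → noop [N]

noop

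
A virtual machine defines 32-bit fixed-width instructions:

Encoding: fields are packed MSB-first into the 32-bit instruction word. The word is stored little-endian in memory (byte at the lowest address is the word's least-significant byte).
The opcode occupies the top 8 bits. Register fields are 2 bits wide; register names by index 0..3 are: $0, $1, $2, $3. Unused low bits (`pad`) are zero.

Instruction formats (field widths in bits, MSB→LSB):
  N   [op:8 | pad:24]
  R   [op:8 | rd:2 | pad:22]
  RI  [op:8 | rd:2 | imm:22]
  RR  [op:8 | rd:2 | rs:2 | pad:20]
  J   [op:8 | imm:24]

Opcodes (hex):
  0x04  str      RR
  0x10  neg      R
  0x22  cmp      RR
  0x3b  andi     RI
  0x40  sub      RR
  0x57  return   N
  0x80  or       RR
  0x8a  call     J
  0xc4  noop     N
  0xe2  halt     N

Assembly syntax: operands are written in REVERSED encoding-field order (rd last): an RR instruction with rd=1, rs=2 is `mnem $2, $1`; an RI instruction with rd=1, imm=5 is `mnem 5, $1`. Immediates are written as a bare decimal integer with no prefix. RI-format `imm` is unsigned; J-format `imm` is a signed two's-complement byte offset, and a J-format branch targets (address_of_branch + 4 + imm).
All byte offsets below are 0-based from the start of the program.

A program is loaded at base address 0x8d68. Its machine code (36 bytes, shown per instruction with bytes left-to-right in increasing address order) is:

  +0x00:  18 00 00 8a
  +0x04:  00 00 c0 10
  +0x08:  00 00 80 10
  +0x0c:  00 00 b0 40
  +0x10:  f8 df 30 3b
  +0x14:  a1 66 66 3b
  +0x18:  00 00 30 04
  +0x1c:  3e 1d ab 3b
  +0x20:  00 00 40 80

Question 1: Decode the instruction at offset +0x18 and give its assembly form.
+0x18: 00 00 30 04 ⇒ word 0x04300000 (little)
  opcode bits[31:24]=0x4: str/RR
  [23:22] rd=0 = $0
  [21:20] rs=3 = $3

str $3, $0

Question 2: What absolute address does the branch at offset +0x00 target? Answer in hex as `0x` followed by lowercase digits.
+0x00: 18 00 00 8a ⇒ word 0x8a000018 (little)
  opcode bits[31:24]=0x8a: call/J
  imm@[23:0]=0x18 ⇒ 24
  target = base 0x8d68 + off 0x00 + 4 + imm 24 = 0x8d84

0x8d84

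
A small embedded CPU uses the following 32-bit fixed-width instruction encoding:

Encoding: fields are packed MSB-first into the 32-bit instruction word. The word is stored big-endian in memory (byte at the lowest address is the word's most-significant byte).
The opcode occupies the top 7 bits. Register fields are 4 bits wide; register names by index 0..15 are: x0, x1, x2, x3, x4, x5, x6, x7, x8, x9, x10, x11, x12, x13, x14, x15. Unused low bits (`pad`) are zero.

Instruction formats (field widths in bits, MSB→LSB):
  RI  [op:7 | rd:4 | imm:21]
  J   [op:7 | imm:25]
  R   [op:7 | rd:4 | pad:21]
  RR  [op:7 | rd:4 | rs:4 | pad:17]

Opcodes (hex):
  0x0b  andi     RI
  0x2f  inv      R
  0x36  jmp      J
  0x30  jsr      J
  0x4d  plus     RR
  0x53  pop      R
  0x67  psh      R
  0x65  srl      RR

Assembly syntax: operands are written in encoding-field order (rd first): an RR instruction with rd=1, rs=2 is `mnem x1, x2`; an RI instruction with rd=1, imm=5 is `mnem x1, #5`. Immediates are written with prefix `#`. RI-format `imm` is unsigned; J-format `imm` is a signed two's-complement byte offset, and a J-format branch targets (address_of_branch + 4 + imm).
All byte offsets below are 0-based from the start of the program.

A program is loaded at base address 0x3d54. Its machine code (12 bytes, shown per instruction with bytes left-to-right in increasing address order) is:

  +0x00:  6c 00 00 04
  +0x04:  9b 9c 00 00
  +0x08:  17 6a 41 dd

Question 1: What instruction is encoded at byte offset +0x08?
[08] 17 6a 41 dd → 0x176a41dd
  op=0x176a41dd>>25=0xb ⇒ andi (RI)
  [24:21] rd=11 = x11
  [20:0] imm=672221 = #672221

andi x11, #672221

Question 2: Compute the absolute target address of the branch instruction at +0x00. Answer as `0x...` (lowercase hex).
0x3d5c

off 0x00: read 6c 00 00 04 as big → 0x6c000004
  top 7b → 0x36 → jmp [J]
  imm: (w>>0)&0x1ffffff=0x4 → #4
  target = base 0x3d54 + off 0x00 + 4 + imm 4 = 0x3d5c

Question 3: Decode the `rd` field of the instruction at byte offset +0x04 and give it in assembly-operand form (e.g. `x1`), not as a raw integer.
off 0x04: read 9b 9c 00 00 as big → 0x9b9c0000
  top 7b → 0x4d → plus [RR]
  rd@[24:21]=0xc ⇒ x12
  rs@[20:17]=0xe ⇒ x14

x12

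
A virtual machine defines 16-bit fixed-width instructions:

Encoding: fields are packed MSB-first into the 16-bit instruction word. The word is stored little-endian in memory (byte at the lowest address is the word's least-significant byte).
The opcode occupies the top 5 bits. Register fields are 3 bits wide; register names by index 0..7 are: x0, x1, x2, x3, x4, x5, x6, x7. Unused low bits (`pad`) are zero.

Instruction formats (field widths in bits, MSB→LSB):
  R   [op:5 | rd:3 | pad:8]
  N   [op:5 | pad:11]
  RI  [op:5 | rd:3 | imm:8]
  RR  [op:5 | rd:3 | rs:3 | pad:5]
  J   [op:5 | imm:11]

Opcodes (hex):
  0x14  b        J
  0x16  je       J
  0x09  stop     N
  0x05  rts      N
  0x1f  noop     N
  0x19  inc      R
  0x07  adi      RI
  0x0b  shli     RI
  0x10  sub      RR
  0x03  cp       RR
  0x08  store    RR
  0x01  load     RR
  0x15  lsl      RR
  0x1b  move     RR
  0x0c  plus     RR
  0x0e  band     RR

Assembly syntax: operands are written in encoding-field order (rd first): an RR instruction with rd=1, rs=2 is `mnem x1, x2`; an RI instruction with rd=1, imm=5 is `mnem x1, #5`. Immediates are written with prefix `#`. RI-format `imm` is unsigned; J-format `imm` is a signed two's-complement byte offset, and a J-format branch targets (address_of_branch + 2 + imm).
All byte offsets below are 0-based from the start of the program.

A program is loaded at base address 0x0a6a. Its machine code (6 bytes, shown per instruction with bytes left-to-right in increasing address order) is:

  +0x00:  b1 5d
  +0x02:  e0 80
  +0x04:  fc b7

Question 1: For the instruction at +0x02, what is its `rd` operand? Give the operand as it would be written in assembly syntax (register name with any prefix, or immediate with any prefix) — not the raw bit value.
[02] e0 80 → 0x80e0
  top 5b → 0x10 → sub [RR]
  [10:8] rd=0 = x0
  [7:5] rs=7 = x7

x0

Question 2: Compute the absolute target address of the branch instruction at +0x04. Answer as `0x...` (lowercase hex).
0x0a6c

[04] fc b7 → 0xb7fc
  top 5b → 0x16 → je [J]
  [10:0] imm=2044 (s11→-4) = #-4
  target = base 0x0a6a + off 0x04 + 2 + imm -4 = 0x0a6c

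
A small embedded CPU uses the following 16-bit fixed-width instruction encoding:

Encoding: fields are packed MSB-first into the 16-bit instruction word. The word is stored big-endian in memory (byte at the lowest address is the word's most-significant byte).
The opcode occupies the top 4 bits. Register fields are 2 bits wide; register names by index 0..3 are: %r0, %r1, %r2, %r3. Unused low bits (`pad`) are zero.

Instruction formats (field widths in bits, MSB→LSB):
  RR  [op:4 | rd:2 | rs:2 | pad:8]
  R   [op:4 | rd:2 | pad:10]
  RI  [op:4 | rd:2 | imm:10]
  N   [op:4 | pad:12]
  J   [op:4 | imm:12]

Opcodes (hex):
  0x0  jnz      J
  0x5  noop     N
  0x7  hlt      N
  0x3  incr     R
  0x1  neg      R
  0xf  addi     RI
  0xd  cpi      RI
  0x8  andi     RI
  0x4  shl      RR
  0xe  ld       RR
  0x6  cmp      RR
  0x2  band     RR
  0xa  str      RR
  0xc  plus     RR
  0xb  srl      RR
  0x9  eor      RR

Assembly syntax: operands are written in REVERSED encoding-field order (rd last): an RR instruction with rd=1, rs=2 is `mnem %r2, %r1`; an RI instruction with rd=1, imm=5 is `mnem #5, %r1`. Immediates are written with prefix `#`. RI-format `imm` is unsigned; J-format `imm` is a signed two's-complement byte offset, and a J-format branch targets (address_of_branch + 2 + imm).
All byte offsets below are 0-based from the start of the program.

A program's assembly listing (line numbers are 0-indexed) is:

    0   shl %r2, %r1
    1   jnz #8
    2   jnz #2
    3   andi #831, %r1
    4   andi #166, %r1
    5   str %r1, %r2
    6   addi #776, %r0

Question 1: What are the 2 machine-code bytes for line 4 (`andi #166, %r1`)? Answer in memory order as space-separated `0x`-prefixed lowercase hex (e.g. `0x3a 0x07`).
0x84 0xa6

L4: andi op=0x8:4|rd=1:2|imm=166:10 ⇒ 0x84a6 ⇒ big 84 a6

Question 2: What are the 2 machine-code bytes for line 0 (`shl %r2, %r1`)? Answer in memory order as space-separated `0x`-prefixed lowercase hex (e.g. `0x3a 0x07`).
0x46 0x00

line 0 (shl): pack op=0x4:4|rd=1:2|rs=2:2|pad=0:8 = 0x4600; big→ 46 00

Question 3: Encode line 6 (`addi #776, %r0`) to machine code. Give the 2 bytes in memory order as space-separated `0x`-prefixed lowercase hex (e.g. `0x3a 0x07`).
line 6 (addi): pack op=0xf:4|rd=0:2|imm=776:10 = 0xf308; big→ f3 08

0xf3 0x08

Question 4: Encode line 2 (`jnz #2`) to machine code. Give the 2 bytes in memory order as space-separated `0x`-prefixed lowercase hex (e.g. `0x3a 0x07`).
0x00 0x02

2. jnz fields op=0x0:4|imm=2:12 → word 0002h → 00 02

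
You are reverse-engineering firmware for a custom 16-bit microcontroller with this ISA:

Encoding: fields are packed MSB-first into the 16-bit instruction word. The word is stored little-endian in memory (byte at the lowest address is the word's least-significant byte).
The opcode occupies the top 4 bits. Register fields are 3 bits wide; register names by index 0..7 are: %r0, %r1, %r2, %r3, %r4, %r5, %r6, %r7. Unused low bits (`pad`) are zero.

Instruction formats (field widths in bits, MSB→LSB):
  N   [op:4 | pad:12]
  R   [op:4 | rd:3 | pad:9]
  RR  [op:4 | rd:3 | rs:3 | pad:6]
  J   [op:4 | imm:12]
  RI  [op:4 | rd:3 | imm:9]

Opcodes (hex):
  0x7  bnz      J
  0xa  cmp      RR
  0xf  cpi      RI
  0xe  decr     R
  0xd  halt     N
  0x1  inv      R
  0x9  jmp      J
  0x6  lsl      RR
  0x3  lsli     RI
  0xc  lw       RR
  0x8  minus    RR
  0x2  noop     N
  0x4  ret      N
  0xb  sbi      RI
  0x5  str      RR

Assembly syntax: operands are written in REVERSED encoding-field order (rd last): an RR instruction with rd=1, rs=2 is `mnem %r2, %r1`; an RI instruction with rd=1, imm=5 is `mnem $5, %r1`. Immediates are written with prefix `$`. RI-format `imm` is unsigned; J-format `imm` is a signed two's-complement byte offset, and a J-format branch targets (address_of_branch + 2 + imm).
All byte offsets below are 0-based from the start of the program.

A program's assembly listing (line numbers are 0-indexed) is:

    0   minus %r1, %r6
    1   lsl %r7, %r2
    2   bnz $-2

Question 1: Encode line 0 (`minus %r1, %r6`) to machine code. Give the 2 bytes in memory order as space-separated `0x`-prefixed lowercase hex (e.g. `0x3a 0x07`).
0. minus fields op=0x8:4|rd=6:3|rs=1:3|pad=0:6 → word 8c40h → 40 8c

0x40 0x8c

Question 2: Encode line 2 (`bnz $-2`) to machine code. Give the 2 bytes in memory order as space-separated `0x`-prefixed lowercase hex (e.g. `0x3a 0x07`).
0xfe 0x7f

L2: bnz op=0x7:4|imm=-2:12 ⇒ 0x7ffe ⇒ little fe 7f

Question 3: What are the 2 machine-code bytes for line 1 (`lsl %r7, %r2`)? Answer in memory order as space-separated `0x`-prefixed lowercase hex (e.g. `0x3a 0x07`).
0xc0 0x65

1. lsl fields op=0x6:4|rd=2:3|rs=7:3|pad=0:6 → word 65c0h → c0 65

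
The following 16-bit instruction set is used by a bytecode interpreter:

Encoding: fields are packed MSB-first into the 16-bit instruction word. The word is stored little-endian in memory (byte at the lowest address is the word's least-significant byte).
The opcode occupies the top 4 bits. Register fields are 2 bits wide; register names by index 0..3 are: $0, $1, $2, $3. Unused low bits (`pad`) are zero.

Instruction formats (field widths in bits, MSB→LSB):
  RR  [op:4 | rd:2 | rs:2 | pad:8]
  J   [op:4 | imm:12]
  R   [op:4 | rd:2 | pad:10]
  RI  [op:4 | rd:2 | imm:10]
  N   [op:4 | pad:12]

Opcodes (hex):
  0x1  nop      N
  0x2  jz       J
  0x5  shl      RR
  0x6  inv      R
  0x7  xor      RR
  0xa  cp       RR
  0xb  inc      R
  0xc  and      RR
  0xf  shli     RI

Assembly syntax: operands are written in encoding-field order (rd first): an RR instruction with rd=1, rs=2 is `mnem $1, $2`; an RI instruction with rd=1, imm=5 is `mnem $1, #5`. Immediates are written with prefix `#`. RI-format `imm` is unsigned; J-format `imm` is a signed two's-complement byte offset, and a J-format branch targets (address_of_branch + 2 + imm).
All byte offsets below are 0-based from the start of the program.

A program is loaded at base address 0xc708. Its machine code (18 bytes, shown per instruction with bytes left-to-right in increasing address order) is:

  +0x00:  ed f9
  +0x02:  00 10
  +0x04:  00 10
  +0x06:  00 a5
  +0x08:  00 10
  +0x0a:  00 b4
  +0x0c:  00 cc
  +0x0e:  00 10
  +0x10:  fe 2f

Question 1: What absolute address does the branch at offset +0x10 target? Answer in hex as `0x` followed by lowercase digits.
0xc718

+0x10: fe 2f ⇒ word 0x2ffe (little)
  opcode bits[15:12]=0x2: jz/J
  [11:0] imm=4094 (s12→-2) = #-2
  target = base 0xc708 + off 0x10 + 2 + imm -2 = 0xc718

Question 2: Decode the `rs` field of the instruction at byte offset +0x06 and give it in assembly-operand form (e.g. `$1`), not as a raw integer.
$1

off 0x06: read 00 a5 as little → 0xa500
  top 4b → 0xa → cp [RR]
  rd: (w>>10)&0x3=0x1 → $1
  rs: (w>>8)&0x3=0x1 → $1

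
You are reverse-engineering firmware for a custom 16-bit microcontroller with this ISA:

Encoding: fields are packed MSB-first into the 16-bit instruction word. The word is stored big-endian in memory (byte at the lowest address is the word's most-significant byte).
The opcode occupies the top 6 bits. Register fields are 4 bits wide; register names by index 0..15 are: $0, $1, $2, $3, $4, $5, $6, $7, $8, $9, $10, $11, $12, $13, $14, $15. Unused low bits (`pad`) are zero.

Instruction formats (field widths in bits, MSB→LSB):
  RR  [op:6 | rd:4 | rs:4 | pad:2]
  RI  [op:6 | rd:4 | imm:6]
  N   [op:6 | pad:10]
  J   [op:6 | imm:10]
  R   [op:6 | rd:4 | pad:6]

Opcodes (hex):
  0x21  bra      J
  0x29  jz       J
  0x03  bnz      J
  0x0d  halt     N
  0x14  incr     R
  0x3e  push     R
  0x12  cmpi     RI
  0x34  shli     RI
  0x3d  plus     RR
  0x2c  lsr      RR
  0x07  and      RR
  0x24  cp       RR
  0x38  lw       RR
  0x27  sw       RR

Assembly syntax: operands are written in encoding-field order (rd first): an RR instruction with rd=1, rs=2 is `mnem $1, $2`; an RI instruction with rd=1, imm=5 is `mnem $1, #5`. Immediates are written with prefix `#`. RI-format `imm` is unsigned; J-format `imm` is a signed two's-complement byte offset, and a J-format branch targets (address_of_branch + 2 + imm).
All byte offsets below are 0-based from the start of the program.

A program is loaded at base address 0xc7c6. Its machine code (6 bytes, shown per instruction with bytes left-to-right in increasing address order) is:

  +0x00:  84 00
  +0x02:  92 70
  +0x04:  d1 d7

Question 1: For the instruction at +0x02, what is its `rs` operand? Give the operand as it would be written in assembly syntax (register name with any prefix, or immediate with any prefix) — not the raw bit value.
off 0x02: read 92 70 as big → 0x9270
  op=0x9270>>10=0x24 ⇒ cp (RR)
  rd: (w>>6)&0xf=0x9 → $9
  rs: (w>>2)&0xf=0xc → $12

$12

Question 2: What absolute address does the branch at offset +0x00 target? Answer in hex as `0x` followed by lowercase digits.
0xc7c8

[00] 84 00 → 0x8400
  top 6b → 0x21 → bra [J]
  imm: (w>>0)&0x3ff=0x0 → #0
  target = base 0xc7c6 + off 0x00 + 2 + imm 0 = 0xc7c8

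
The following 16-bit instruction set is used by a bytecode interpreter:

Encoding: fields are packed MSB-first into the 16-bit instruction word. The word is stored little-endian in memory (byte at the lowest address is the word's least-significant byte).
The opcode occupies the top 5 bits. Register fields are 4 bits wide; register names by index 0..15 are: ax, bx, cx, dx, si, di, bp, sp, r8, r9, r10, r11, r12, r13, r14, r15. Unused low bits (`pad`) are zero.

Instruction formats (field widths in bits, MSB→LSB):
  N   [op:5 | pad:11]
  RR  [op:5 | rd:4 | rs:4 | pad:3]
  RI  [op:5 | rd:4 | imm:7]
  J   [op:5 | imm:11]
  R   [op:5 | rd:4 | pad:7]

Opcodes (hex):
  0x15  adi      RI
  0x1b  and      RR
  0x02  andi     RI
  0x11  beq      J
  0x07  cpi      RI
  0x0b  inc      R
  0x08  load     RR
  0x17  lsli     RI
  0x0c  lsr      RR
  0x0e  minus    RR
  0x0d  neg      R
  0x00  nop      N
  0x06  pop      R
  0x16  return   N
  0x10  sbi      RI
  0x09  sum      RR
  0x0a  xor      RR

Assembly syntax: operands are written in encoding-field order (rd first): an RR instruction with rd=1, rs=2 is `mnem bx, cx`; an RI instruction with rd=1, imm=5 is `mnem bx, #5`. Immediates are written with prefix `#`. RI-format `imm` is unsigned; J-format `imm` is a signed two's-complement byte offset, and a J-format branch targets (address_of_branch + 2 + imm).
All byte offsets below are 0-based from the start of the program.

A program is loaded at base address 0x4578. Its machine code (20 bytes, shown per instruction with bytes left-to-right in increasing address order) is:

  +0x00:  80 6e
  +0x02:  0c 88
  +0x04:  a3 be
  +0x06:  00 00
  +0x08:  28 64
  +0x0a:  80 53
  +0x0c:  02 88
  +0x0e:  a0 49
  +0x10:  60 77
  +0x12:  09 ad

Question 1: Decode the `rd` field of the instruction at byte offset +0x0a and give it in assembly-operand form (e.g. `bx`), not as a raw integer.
sp

off 0x0a: read 80 53 as little → 0x5380
  op=0x5380>>11=0xa ⇒ xor (RR)
  [10:7] rd=7 = sp
  [6:3] rs=0 = ax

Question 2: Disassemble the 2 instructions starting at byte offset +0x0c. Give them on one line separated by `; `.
@+0c  little-endian(02 88) = 0x8802
  opcode bits[15:11]=0x11: beq/J
  imm@[10:0]=0x2 ⇒ #2
@+0e  little-endian(a0 49) = 0x49a0
  opcode bits[15:11]=0x9: sum/RR
  rd@[10:7]=0x3 ⇒ dx
  rs@[6:3]=0x4 ⇒ si

beq #2; sum dx, si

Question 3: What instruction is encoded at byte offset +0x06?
nop

+0x06: 00 00 ⇒ word 0x0000 (little)
  top 5b → 0x0 → nop [N]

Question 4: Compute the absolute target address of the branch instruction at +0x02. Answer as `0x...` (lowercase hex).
0x4588

[02] 0c 88 → 0x880c
  opcode bits[15:11]=0x11: beq/J
  imm: (w>>0)&0x7ff=0xc → #12
  target = base 0x4578 + off 0x02 + 2 + imm 12 = 0x4588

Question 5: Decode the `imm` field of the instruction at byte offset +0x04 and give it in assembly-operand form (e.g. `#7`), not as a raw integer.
#35

@+04  little-endian(a3 be) = 0xbea3
  top 5b → 0x17 → lsli [RI]
  rd@[10:7]=0xd ⇒ r13
  imm@[6:0]=0x23 ⇒ #35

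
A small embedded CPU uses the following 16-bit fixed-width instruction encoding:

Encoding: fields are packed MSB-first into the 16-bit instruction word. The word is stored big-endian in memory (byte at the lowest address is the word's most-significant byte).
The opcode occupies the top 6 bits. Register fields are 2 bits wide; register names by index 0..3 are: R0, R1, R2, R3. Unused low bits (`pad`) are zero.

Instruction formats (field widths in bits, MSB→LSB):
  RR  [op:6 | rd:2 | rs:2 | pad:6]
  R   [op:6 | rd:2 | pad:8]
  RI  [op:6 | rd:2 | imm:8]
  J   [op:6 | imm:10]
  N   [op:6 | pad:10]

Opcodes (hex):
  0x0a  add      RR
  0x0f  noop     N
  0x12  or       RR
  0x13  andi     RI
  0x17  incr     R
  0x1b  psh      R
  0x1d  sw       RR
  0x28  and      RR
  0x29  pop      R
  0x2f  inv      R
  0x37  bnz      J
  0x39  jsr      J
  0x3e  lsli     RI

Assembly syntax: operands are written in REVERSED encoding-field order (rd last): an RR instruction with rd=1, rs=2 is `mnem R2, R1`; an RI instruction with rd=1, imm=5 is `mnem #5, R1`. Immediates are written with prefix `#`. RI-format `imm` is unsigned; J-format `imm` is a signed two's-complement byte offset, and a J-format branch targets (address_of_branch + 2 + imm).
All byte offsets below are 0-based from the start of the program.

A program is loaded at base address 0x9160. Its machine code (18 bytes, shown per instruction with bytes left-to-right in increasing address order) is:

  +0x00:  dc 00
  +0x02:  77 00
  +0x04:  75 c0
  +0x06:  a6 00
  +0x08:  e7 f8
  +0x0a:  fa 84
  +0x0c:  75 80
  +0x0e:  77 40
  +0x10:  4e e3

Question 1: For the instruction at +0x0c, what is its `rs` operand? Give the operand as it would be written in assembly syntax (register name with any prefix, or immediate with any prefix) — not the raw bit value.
off 0x0c: read 75 80 as big → 0x7580
  op=0x7580>>10=0x1d ⇒ sw (RR)
  rd: (w>>8)&0x3=0x1 → R1
  rs: (w>>6)&0x3=0x2 → R2

R2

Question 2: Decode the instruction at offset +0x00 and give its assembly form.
bnz #0

+0x00: dc 00 ⇒ word 0xdc00 (big)
  op=0xdc00>>10=0x37 ⇒ bnz (J)
  [9:0] imm=0 = #0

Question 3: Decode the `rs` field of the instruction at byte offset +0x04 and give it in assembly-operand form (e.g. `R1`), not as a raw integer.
R3

[04] 75 c0 → 0x75c0
  opcode bits[15:10]=0x1d: sw/RR
  rd@[9:8]=0x1 ⇒ R1
  rs@[7:6]=0x3 ⇒ R3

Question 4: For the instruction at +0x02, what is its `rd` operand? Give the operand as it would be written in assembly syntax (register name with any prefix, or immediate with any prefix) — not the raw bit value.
+0x02: 77 00 ⇒ word 0x7700 (big)
  opcode bits[15:10]=0x1d: sw/RR
  rd@[9:8]=0x3 ⇒ R3
  rs@[7:6]=0x0 ⇒ R0

R3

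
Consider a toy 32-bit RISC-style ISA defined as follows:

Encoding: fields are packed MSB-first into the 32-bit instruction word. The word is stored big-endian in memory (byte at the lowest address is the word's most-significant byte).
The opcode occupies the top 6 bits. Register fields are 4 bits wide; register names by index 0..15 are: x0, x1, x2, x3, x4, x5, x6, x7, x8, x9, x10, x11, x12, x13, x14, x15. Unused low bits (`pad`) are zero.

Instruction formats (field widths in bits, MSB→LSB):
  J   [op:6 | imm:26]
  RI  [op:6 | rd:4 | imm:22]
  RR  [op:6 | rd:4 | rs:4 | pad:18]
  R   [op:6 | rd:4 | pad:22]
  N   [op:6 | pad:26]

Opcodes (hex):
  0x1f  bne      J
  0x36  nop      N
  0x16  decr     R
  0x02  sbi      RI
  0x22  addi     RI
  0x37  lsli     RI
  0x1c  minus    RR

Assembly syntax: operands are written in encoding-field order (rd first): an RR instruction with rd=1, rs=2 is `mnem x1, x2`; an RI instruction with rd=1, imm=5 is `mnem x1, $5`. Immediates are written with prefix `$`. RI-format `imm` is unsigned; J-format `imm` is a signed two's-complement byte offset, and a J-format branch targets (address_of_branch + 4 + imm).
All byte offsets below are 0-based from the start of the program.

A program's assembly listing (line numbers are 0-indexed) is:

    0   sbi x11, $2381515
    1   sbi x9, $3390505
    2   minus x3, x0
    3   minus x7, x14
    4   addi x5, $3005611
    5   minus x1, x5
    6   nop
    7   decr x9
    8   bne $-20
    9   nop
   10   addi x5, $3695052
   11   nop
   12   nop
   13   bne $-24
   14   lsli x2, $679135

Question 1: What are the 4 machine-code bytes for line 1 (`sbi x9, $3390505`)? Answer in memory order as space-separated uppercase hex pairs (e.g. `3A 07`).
line 1 (sbi): pack op=0x2:6|rd=9:4|imm=3390505:22 = 0x0a73bc29; big→ 0a 73 bc 29

0A 73 BC 29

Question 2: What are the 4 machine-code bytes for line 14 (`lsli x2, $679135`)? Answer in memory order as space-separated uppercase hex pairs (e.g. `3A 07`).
DC 8A 5C DF

14. lsli fields op=0x37:6|rd=2:4|imm=679135:22 → word dc8a5cdfh → dc 8a 5c df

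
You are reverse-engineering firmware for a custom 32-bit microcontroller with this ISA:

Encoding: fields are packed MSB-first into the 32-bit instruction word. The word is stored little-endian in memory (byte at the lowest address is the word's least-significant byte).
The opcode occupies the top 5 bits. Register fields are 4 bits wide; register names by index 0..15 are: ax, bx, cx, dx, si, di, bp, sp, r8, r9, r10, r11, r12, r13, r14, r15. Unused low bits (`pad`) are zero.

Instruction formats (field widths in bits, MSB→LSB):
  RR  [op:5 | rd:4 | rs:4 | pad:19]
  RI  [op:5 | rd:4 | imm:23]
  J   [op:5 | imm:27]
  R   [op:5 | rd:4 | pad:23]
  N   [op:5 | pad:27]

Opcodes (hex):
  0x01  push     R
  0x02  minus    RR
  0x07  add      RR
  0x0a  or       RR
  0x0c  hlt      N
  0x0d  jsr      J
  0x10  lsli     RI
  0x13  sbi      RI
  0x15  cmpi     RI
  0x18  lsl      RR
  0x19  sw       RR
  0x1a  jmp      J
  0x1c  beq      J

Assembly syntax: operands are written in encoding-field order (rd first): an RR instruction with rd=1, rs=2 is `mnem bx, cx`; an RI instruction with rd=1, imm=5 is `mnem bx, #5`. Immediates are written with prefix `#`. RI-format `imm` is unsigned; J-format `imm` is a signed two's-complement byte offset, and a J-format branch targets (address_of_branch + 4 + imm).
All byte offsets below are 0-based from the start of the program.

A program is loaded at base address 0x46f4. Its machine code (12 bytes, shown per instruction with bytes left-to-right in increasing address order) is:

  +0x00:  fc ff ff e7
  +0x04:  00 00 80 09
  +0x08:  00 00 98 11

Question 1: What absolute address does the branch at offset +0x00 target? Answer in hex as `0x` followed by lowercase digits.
0x46f4

@+00  little-endian(fc ff ff e7) = 0xe7fffffc
  opcode bits[31:27]=0x1c: beq/J
  imm@[26:0]=0x7fffffc (s27→-4) ⇒ #-4
  target = base 0x46f4 + off 0x00 + 4 + imm -4 = 0x46f4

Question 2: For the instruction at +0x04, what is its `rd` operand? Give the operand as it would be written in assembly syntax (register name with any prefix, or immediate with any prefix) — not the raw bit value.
@+04  little-endian(00 00 80 09) = 0x09800000
  op=0x09800000>>27=0x1 ⇒ push (R)
  rd: (w>>23)&0xf=0x3 → dx

dx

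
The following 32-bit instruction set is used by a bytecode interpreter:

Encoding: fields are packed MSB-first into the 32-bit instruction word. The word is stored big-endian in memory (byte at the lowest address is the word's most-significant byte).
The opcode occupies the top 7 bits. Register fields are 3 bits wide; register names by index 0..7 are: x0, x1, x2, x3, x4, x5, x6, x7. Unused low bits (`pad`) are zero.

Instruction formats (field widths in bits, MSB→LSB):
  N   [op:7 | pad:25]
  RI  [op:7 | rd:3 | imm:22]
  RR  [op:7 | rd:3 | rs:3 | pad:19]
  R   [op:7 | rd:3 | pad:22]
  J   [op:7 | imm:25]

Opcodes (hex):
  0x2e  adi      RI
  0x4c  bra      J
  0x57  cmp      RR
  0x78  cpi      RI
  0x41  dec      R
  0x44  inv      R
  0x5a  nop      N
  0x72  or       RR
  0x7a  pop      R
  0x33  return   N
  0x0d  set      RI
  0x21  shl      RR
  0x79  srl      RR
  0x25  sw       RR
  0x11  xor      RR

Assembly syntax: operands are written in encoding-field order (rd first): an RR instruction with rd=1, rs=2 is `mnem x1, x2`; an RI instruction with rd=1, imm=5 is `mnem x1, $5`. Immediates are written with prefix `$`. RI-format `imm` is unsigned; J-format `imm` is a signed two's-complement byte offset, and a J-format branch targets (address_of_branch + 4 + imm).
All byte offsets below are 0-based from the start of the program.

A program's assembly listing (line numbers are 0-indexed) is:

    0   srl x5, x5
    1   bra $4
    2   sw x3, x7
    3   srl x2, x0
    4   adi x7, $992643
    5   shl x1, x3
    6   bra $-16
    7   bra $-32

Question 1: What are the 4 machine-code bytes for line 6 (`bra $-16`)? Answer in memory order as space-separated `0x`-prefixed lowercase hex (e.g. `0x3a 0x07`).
line 6 (bra): pack op=0x4c:7|imm=-16:25 = 0x99fffff0; big→ 99 ff ff f0

0x99 0xff 0xff 0xf0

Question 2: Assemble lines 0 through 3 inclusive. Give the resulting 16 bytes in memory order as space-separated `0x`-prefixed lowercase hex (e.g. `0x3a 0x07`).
0xf3 0x68 0x00 0x00 0x98 0x00 0x00 0x04 0x4a 0xf8 0x00 0x00 0xf2 0x80 0x00 0x00

L0: srl op=0x79:7|rd=5:3|rs=5:3|pad=0:19 ⇒ 0xf3680000 ⇒ big f3 68 00 00
L1: bra op=0x4c:7|imm=4:25 ⇒ 0x98000004 ⇒ big 98 00 00 04
L2: sw op=0x25:7|rd=3:3|rs=7:3|pad=0:19 ⇒ 0x4af80000 ⇒ big 4a f8 00 00
L3: srl op=0x79:7|rd=2:3|rs=0:3|pad=0:19 ⇒ 0xf2800000 ⇒ big f2 80 00 00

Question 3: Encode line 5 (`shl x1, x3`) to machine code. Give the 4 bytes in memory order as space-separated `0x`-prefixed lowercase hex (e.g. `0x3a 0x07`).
5. shl fields op=0x21:7|rd=1:3|rs=3:3|pad=0:19 → word 42580000h → 42 58 00 00

0x42 0x58 0x00 0x00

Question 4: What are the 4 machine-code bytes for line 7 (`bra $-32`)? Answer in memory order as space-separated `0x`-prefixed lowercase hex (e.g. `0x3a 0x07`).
line 7 (bra): pack op=0x4c:7|imm=-32:25 = 0x99ffffe0; big→ 99 ff ff e0

0x99 0xff 0xff 0xe0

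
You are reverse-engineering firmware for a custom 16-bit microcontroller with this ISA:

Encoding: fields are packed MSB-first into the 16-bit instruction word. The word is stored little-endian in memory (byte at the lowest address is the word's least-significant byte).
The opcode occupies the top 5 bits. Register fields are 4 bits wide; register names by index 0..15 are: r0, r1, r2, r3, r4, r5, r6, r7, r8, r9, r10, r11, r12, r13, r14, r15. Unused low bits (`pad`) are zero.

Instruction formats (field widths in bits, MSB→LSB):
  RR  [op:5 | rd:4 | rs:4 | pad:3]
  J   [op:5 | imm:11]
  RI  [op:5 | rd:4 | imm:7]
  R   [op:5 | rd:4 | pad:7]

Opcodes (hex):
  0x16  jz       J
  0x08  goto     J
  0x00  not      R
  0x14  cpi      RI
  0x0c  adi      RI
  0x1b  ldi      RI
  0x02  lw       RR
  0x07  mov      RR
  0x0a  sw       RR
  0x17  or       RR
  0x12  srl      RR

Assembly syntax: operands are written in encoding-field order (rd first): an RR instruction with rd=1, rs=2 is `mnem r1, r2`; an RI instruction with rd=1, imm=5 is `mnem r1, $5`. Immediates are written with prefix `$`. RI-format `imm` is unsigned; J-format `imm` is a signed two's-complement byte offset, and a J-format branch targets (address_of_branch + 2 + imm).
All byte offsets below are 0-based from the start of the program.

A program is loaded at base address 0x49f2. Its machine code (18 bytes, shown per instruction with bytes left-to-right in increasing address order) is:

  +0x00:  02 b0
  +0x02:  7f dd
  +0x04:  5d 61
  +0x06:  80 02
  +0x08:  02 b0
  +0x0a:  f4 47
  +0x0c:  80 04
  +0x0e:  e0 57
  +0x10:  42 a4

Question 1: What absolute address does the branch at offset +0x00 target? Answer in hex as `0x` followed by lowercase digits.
0x49f6

@+00  little-endian(02 b0) = 0xb002
  opcode bits[15:11]=0x16: jz/J
  imm: (w>>0)&0x7ff=0x2 → $2
  target = base 0x49f2 + off 0x00 + 2 + imm 2 = 0x49f6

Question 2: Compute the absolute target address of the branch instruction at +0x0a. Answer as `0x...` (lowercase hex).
@+0a  little-endian(f4 47) = 0x47f4
  top 5b → 0x8 → goto [J]
  imm: (w>>0)&0x7ff=0x7f4 (s11→-12) → $-12
  target = base 0x49f2 + off 0x0a + 2 + imm -12 = 0x49f2

0x49f2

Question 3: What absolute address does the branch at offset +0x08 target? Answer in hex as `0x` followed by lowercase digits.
0x49fe

[08] 02 b0 → 0xb002
  op=0xb002>>11=0x16 ⇒ jz (J)
  imm@[10:0]=0x2 ⇒ $2
  target = base 0x49f2 + off 0x08 + 2 + imm 2 = 0x49fe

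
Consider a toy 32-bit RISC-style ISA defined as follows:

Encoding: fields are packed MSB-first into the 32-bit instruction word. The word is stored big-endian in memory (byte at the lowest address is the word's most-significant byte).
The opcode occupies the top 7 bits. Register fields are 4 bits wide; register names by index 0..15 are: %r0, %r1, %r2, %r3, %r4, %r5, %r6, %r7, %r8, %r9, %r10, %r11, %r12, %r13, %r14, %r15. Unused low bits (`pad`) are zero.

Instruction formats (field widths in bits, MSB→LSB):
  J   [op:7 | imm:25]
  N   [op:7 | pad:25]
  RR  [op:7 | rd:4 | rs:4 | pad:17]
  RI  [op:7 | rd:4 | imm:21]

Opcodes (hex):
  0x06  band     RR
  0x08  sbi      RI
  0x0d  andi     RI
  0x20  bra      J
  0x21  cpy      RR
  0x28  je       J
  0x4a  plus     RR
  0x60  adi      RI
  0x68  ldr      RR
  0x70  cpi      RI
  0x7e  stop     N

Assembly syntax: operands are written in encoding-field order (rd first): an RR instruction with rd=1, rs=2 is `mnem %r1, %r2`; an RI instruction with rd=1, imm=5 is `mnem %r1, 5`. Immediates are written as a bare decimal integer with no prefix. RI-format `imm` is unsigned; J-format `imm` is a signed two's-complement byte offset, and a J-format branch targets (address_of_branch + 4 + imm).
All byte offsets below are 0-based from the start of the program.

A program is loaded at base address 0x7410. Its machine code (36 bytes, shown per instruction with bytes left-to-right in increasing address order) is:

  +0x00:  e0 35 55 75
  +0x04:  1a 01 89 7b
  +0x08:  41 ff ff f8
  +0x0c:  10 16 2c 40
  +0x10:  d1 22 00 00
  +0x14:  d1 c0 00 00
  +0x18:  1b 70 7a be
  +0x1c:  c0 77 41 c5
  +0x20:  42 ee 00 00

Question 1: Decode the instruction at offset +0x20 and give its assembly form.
cpy %r7, %r7

[20] 42 ee 00 00 → 0x42ee0000
  top 7b → 0x21 → cpy [RR]
  [24:21] rd=7 = %r7
  [20:17] rs=7 = %r7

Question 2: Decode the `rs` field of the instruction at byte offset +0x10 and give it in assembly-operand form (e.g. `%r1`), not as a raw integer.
@+10  big-endian(d1 22 00 00) = 0xd1220000
  opcode bits[31:25]=0x68: ldr/RR
  [24:21] rd=9 = %r9
  [20:17] rs=1 = %r1

%r1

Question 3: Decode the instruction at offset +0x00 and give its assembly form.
@+00  big-endian(e0 35 55 75) = 0xe0355575
  top 7b → 0x70 → cpi [RI]
  rd@[24:21]=0x1 ⇒ %r1
  imm@[20:0]=0x155575 ⇒ 1398133

cpi %r1, 1398133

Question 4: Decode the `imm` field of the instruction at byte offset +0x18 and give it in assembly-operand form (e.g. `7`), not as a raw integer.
1079998

[18] 1b 70 7a be → 0x1b707abe
  op=0x1b707abe>>25=0xd ⇒ andi (RI)
  [24:21] rd=11 = %r11
  [20:0] imm=1079998 = 1079998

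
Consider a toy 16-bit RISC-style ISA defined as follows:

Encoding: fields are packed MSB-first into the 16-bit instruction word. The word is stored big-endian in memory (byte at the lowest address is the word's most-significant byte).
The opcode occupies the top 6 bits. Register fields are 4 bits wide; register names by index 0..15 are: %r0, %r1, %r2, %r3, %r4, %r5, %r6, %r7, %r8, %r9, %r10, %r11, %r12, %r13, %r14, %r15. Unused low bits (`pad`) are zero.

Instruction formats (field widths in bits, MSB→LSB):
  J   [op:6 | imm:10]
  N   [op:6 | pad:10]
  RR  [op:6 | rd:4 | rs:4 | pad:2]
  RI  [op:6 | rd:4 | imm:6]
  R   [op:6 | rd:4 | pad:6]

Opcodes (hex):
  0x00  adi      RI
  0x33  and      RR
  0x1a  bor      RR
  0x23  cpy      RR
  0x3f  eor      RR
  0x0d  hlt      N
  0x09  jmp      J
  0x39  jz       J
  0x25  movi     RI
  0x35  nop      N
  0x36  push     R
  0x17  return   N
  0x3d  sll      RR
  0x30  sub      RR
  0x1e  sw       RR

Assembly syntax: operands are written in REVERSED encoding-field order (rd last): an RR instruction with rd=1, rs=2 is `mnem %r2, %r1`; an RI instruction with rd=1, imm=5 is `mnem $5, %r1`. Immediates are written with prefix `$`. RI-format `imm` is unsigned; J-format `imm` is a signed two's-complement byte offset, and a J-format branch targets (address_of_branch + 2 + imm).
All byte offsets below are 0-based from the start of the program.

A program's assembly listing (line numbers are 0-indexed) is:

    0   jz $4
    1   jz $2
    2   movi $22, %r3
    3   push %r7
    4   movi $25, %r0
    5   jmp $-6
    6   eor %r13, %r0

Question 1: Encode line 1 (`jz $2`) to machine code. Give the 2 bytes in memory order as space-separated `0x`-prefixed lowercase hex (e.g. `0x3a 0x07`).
0xe4 0x02

L1: jz op=0x39:6|imm=2:10 ⇒ 0xe402 ⇒ big e4 02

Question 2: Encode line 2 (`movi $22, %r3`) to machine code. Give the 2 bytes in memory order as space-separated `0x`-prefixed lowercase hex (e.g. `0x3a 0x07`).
L2: movi op=0x25:6|rd=3:4|imm=22:6 ⇒ 0x94d6 ⇒ big 94 d6

0x94 0xd6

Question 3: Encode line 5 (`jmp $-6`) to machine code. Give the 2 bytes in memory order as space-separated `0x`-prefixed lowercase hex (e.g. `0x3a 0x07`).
line 5 (jmp): pack op=0x9:6|imm=-6:10 = 0x27fa; big→ 27 fa

0x27 0xfa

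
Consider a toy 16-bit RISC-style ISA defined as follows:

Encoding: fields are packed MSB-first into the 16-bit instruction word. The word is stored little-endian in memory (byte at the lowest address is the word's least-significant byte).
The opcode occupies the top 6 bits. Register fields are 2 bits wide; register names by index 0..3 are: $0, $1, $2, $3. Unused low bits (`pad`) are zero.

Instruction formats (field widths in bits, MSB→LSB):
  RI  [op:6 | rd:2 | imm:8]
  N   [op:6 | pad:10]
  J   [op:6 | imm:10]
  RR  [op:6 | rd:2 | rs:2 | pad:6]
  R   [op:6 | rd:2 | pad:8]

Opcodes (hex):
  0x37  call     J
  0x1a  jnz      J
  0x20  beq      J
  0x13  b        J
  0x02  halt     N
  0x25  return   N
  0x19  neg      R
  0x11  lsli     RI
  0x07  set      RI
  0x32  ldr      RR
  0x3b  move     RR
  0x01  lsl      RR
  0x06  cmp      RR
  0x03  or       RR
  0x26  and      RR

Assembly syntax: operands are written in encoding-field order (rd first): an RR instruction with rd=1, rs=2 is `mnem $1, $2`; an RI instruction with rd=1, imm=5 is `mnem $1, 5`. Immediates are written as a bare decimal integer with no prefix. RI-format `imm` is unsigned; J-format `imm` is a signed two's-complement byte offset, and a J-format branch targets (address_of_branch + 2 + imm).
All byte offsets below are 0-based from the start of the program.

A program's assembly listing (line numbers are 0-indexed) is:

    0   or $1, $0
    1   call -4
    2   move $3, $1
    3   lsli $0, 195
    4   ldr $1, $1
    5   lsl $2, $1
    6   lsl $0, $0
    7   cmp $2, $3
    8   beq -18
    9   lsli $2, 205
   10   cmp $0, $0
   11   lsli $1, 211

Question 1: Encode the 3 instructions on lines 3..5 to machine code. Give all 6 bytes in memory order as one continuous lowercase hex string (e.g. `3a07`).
L3: lsli op=0x11:6|rd=0:2|imm=195:8 ⇒ 0x44c3 ⇒ little c3 44
L4: ldr op=0x32:6|rd=1:2|rs=1:2|pad=0:6 ⇒ 0xc940 ⇒ little 40 c9
L5: lsl op=0x1:6|rd=2:2|rs=1:2|pad=0:6 ⇒ 0x0640 ⇒ little 40 06

c34440c94006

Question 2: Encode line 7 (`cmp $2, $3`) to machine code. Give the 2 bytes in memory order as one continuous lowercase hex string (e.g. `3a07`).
c01a

7. cmp fields op=0x6:6|rd=2:2|rs=3:2|pad=0:6 → word 1ac0h → c0 1a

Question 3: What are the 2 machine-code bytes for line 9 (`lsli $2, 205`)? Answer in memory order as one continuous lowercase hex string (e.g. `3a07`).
9. lsli fields op=0x11:6|rd=2:2|imm=205:8 → word 46cdh → cd 46

cd46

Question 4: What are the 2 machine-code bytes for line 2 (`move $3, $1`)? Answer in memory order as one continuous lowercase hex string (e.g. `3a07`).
40ef

line 2 (move): pack op=0x3b:6|rd=3:2|rs=1:2|pad=0:6 = 0xef40; little→ 40 ef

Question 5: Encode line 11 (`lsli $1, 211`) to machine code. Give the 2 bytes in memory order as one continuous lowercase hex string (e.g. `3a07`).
line 11 (lsli): pack op=0x11:6|rd=1:2|imm=211:8 = 0x45d3; little→ d3 45

d345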